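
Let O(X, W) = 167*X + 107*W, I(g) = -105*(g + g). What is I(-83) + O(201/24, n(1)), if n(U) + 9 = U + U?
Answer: 144637/8 ≈ 18080.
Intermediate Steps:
n(U) = -9 + 2*U (n(U) = -9 + (U + U) = -9 + 2*U)
I(g) = -210*g
O(X, W) = 107*W + 167*X
I(-83) + O(201/24, n(1)) = -210*(-83) + (107*(-9 + 2*1) + 167*(201/24)) = 17430 + (107*(-9 + 2) + 167*(201*(1/24))) = 17430 + (107*(-7) + 167*(67/8)) = 17430 + (-749 + 11189/8) = 17430 + 5197/8 = 144637/8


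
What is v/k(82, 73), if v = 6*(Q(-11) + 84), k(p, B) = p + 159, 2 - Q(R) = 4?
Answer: 492/241 ≈ 2.0415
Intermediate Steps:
Q(R) = -2 (Q(R) = 2 - 1*4 = 2 - 4 = -2)
k(p, B) = 159 + p
v = 492 (v = 6*(-2 + 84) = 6*82 = 492)
v/k(82, 73) = 492/(159 + 82) = 492/241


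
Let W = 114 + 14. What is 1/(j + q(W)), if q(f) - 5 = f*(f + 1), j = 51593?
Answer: 1/68110 ≈ 1.4682e-5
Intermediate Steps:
W = 128
q(f) = 5 + f*(1 + f) (q(f) = 5 + f*(f + 1) = 5 + f*(1 + f))
1/(j + q(W)) = 1/(51593 + (5 + 128 + 128**2)) = 1/(51593 + (5 + 128 + 16384)) = 1/(51593 + 16517) = 1/68110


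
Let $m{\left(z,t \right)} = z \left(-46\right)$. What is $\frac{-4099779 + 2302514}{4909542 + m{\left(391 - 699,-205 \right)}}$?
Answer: $- \frac{359453}{984742} \approx -0.36502$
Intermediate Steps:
$m{\left(z,t \right)} = - 46 z$
$\frac{-4099779 + 2302514}{4909542 + m{\left(391 - 699,-205 \right)}} = \frac{-4099779 + 2302514}{4909542 - 46 \left(391 - 699\right)} = - \frac{1797265}{4909542 - 46 \left(391 - 699\right)} = - \frac{1797265}{4909542 - -14168} = - \frac{1797265}{4909542 + 14168} = - \frac{1797265}{4923710} = \left(-1797265\right) \frac{1}{4923710} = - \frac{359453}{984742}$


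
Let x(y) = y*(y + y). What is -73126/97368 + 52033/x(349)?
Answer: -3186822677/5929759884 ≈ -0.53743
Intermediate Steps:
x(y) = 2*y² (x(y) = y*(2*y) = 2*y²)
-73126/97368 + 52033/x(349) = -73126/97368 + 52033/((2*349²)) = -73126*1/97368 + 52033/((2*121801)) = -36563/48684 + 52033/243602 = -3186822677/5929759884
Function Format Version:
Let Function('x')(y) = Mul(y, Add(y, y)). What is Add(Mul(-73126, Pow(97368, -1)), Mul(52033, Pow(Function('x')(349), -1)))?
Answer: Rational(-3186822677, 5929759884) ≈ -0.53743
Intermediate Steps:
Function('x')(y) = Mul(2, Pow(y, 2)) (Function('x')(y) = Mul(y, Mul(2, y)) = Mul(2, Pow(y, 2)))
Add(Mul(-73126, Pow(97368, -1)), Mul(52033, Pow(Function('x')(349), -1))) = Add(Mul(-73126, Pow(97368, -1)), Mul(52033, Pow(Mul(2, Pow(349, 2)), -1))) = Add(Mul(-73126, Rational(1, 97368)), Mul(52033, Pow(Mul(2, 121801), -1))) = Add(Rational(-36563, 48684), Mul(52033, Pow(243602, -1))) = Add(Rational(-36563, 48684), Mul(52033, Rational(1, 243602))) = Add(Rational(-36563, 48684), Rational(52033, 243602)) = Rational(-3186822677, 5929759884)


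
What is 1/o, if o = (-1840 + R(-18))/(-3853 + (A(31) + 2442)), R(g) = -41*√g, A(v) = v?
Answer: 1269600/1707929 - 84870*I*√2/1707929 ≈ 0.74336 - 0.070275*I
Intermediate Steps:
o = 4/3 + 41*I*√2/460 (o = (-1840 - 123*I*√2)/(-3853 + (31 + 2442)) = (-1840 - 123*I*√2)/(-3853 + 2473) = (-1840 - 123*I*√2)/(-1380) = (-1840 - 123*I*√2)*(-1/1380) = 4/3 + 41*I*√2/460 ≈ 1.3333 + 0.12605*I)
1/o = 1/(4/3 + 41*I*√2/460)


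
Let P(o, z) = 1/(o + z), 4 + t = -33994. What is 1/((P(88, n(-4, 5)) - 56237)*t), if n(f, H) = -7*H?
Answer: 53/101333078880 ≈ 5.2303e-10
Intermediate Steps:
t = -33998 (t = -4 - 33994 = -33998)
1/((P(88, n(-4, 5)) - 56237)*t) = 1/(1/(88 - 7*5) - 56237*(-33998)) = -1/33998/(1/(88 - 35) - 56237) = -1/33998/(1/53 - 56237) = -1/33998/(-2980560/53) = -53/2980560*(-1/33998) = 53/101333078880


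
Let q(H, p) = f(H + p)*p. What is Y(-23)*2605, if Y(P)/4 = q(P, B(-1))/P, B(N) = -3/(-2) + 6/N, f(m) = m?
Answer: -1289475/23 ≈ -56064.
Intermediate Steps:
B(N) = 3/2 + 6/N (B(N) = -3*(-1/2) + 6/N = 3/2 + 6/N)
q(H, p) = p*(H + p) (q(H, p) = (H + p)*p = p*(H + p))
Y(P) = 4*(81/4 - 9*P/2)/P (Y(P) = 4*(((3/2 + 6/(-1))*(P + (3/2 + 6/(-1))))/P) = 4*(((3/2 + 6*(-1))*(P + (3/2 + 6*(-1))))/P) = 4*(((3/2 - 6)*(P + (3/2 - 6)))/P) = 4*((-9*(P - 9/2)/2)/P) = 4*((-9*(-9/2 + P)/2)/P) = 4*((81/4 - 9*P/2)/P) = 4*(81/4 - 9*P/2)/P)
Y(-23)*2605 = (-18 + 81/(-23))*2605 = (-18 + 81*(-1/23))*2605 = (-18 - 81/23)*2605 = -495/23*2605 = -1289475/23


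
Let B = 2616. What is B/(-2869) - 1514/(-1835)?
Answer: -456694/5264615 ≈ -0.086748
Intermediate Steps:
B/(-2869) - 1514/(-1835) = 2616/(-2869) - 1514/(-1835) = 2616*(-1/2869) - 1514*(-1/1835) = -2616/2869 + 1514/1835 = -456694/5264615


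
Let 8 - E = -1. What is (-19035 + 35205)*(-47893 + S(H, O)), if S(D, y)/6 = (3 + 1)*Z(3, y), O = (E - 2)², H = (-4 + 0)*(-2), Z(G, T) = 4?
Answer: -772877490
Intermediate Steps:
E = 9 (E = 8 - 1*(-1) = 8 + 1 = 9)
H = 8 (H = -4*(-2) = 8)
O = 49 (O = (9 - 2)² = 7² = 49)
S(D, y) = 96 (S(D, y) = 6*((3 + 1)*4) = 6*(4*4) = 6*16 = 96)
(-19035 + 35205)*(-47893 + S(H, O)) = (-19035 + 35205)*(-47893 + 96) = 16170*(-47797) = -772877490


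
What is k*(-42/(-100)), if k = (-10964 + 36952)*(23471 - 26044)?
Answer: -702104802/25 ≈ -2.8084e+7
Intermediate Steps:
k = -66867124 (k = 25988*(-2573) = -66867124)
k*(-42/(-100)) = -(-2808419208)/(-100) = -(-2808419208)*(-1)/100 = -66867124*21/50 = -702104802/25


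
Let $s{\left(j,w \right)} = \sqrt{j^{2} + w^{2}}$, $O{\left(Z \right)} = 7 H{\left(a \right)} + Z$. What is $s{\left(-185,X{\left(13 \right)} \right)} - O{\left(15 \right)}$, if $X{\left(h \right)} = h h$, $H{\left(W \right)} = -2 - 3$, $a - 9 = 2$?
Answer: $20 + \sqrt{62786} \approx 270.57$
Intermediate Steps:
$a = 11$ ($a = 9 + 2 = 11$)
$H{\left(W \right)} = -5$ ($H{\left(W \right)} = -2 - 3 = -5$)
$X{\left(h \right)} = h^{2}$
$O{\left(Z \right)} = -35 + Z$ ($O{\left(Z \right)} = 7 \left(-5\right) + Z = -35 + Z$)
$s{\left(-185,X{\left(13 \right)} \right)} - O{\left(15 \right)} = \sqrt{\left(-185\right)^{2} + \left(13^{2}\right)^{2}} - \left(-35 + 15\right) = \sqrt{34225 + 169^{2}} - -20 = \sqrt{34225 + 28561} + 20 = \sqrt{62786} + 20 = 20 + \sqrt{62786}$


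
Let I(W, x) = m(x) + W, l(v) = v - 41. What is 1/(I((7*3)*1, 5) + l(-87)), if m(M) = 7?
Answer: -1/100 ≈ -0.010000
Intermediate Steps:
l(v) = -41 + v
I(W, x) = 7 + W
1/(I((7*3)*1, 5) + l(-87)) = 1/((7 + (7*3)*1) + (-41 - 87)) = 1/((7 + 21*1) - 128) = 1/((7 + 21) - 128) = 1/(28 - 128) = 1/(-100) = -1/100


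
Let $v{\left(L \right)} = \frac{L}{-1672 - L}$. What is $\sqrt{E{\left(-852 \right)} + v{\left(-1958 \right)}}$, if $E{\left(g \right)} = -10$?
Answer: $\frac{i \sqrt{2847}}{13} \approx 4.1044 i$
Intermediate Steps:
$\sqrt{E{\left(-852 \right)} + v{\left(-1958 \right)}} = \sqrt{-10 - - \frac{1958}{1672 - 1958}} = \sqrt{-10 - - \frac{1958}{-286}} = \sqrt{-10 - \left(-1958\right) \left(- \frac{1}{286}\right)} = \sqrt{-10 - \frac{89}{13}} = \sqrt{- \frac{219}{13}} = \frac{i \sqrt{2847}}{13}$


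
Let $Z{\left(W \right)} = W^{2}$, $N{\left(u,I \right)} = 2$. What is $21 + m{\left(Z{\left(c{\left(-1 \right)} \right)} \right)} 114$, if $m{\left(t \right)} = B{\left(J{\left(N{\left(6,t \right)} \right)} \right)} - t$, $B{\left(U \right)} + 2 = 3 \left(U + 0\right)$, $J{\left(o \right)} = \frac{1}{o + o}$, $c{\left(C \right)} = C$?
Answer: $- \frac{471}{2} \approx -235.5$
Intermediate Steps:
$J{\left(o \right)} = \frac{1}{2 o}$
$B{\left(U \right)} = -2 + 3 U$ ($B{\left(U \right)} = -2 + 3 \left(U + 0\right) = -2 + 3 U$)
$m{\left(t \right)} = - \frac{5}{4} - t$ ($m{\left(t \right)} = \left(-2 + 3 \frac{1}{2 \cdot 2}\right) - t = \left(-2 + 3 \cdot \frac{1}{2} \cdot \frac{1}{2}\right) - t = \left(-2 + 3 \cdot \frac{1}{4}\right) - t = \left(-2 + \frac{3}{4}\right) - t = - \frac{5}{4} - t$)
$21 + m{\left(Z{\left(c{\left(-1 \right)} \right)} \right)} 114 = 21 + \left(- \frac{5}{4} - \left(-1\right)^{2}\right) 114 = 21 + \left(- \frac{5}{4} - 1\right) 114 = 21 - \frac{513}{2} = - \frac{471}{2}$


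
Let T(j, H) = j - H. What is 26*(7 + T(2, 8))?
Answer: 26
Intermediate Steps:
26*(7 + T(2, 8)) = 26*(7 + (2 - 1*8)) = 26*(7 + (2 - 8)) = 26*(7 - 6) = 26*1 = 26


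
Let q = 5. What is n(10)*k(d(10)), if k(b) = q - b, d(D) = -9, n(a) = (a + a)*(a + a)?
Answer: 5600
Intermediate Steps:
n(a) = 4*a² (n(a) = (2*a)*(2*a) = 4*a²)
k(b) = 5 - b
n(10)*k(d(10)) = (4*10²)*(5 - 1*(-9)) = (4*100)*(5 + 9) = 400*14 = 5600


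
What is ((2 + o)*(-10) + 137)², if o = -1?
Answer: 16129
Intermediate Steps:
((2 + o)*(-10) + 137)² = ((2 - 1)*(-10) + 137)² = (1*(-10) + 137)² = (-10 + 137)² = 127² = 16129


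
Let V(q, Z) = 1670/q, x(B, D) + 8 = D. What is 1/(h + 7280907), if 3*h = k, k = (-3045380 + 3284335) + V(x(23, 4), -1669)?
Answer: 2/14720839 ≈ 1.3586e-7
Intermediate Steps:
x(B, D) = -8 + D
k = 477075/2 (k = (-3045380 + 3284335) + 1670/(-8 + 4) = 238955 + 1670/(-4) = 238955 + 1670*(-¼) = 238955 - 835/2 = 477075/2 ≈ 2.3854e+5)
h = 159025/2 (h = (⅓)*(477075/2) = 159025/2 ≈ 79513.)
1/(h + 7280907) = 1/(159025/2 + 7280907) = 1/(14720839/2) = 2/14720839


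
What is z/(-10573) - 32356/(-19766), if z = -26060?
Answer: 428600974/104492959 ≈ 4.1017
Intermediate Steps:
z/(-10573) - 32356/(-19766) = -26060/(-10573) - 32356/(-19766) = -26060*(-1/10573) - 32356*(-1/19766) = 26060/10573 + 16178/9883 = 428600974/104492959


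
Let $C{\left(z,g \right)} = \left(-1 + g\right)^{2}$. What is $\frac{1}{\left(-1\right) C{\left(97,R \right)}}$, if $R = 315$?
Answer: $- \frac{1}{98596} \approx -1.0142 \cdot 10^{-5}$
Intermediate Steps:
$\frac{1}{\left(-1\right) C{\left(97,R \right)}} = \frac{1}{\left(-1\right) \left(-1 + 315\right)^{2}} = \frac{1}{\left(-1\right) 314^{2}} = \frac{1}{\left(-1\right) 98596} = \frac{1}{-98596} = - \frac{1}{98596}$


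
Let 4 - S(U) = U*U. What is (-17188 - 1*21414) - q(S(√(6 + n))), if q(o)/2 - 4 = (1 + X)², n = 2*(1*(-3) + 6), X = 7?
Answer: -38738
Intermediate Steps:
n = 6 (n = 2*(-3 + 6) = 2*3 = 6)
S(U) = 4 - U² (S(U) = 4 - U*U = 4 - U²)
q(o) = 136 (q(o) = 8 + 2*(1 + 7)² = 8 + 2*8² = 8 + 2*64 = 8 + 128 = 136)
(-17188 - 1*21414) - q(S(√(6 + n))) = (-17188 - 1*21414) - 1*136 = (-17188 - 21414) - 136 = -38602 - 136 = -38738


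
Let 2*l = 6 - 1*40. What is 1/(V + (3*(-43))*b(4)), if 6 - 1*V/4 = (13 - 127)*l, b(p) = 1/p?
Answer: -4/31041 ≈ -0.00012886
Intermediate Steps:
l = -17 (l = (6 - 1*40)/2 = (6 - 40)/2 = (½)*(-34) = -17)
V = -7728 (V = 24 - 4*(13 - 127)*(-17) = 24 - (-456)*(-17) = 24 - 4*1938 = 24 - 7752 = -7728)
1/(V + (3*(-43))*b(4)) = 1/(-7728 + (3*(-43))/4) = 1/(-7728 - 129*¼) = 1/(-7728 - 129/4) = 1/(-31041/4) = -4/31041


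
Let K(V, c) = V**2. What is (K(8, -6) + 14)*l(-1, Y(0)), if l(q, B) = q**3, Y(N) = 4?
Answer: -78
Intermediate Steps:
(K(8, -6) + 14)*l(-1, Y(0)) = (8**2 + 14)*(-1)**3 = (64 + 14)*(-1) = 78*(-1) = -78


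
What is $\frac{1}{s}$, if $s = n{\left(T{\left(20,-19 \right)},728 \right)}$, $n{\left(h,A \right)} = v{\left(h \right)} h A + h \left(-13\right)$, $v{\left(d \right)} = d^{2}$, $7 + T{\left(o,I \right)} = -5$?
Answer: $- \frac{1}{1257828} \approx -7.9502 \cdot 10^{-7}$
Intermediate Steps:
$T{\left(o,I \right)} = -12$ ($T{\left(o,I \right)} = -7 - 5 = -12$)
$n{\left(h,A \right)} = - 13 h + A h^{3}$ ($n{\left(h,A \right)} = h^{2} h A + h \left(-13\right) = h^{3} A - 13 h = A h^{3} - 13 h = - 13 h + A h^{3}$)
$s = -1257828$ ($s = - 12 \left(-13 + 728 \left(-12\right)^{2}\right) = - 12 \left(-13 + 728 \cdot 144\right) = - 12 \left(-13 + 104832\right) = \left(-12\right) 104819 = -1257828$)
$\frac{1}{s} = \frac{1}{-1257828} = - \frac{1}{1257828}$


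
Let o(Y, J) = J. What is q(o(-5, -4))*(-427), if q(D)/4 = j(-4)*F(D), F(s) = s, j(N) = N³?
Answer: -437248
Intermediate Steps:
q(D) = -256*D (q(D) = 4*((-4)³*D) = 4*(-64*D) = -256*D)
q(o(-5, -4))*(-427) = -256*(-4)*(-427) = 1024*(-427) = -437248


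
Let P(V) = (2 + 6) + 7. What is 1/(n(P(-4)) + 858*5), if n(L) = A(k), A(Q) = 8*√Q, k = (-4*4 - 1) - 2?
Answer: 2145/9202658 - 2*I*√19/4601329 ≈ 0.00023308 - 1.8946e-6*I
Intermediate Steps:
k = -19 (k = (-16 - 1) - 2 = -17 - 2 = -19)
P(V) = 15 (P(V) = 8 + 7 = 15)
n(L) = 8*I*√19 (n(L) = 8*√(-19) = 8*(I*√19) = 8*I*√19)
1/(n(P(-4)) + 858*5) = 1/(8*I*√19 + 858*5) = 1/(8*I*√19 + 4290) = 1/(4290 + 8*I*√19)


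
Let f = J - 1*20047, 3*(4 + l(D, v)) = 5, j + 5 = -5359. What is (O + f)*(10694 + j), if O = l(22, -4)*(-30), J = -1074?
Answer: -112201830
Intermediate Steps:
j = -5364 (j = -5 - 5359 = -5364)
l(D, v) = -7/3 (l(D, v) = -4 + (1/3)*5 = -4 + 5/3 = -7/3)
f = -21121 (f = -1074 - 1*20047 = -1074 - 20047 = -21121)
O = 70 (O = -7/3*(-30) = 70)
(O + f)*(10694 + j) = (70 - 21121)*(10694 - 5364) = -21051*5330 = -112201830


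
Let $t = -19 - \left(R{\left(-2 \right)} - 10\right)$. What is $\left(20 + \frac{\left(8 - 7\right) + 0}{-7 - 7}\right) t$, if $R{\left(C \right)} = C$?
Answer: $- \frac{279}{2} \approx -139.5$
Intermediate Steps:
$t = -7$ ($t = -19 - \left(-2 - 10\right) = -19 - -12 = -19 + 12 = -7$)
$\left(20 + \frac{\left(8 - 7\right) + 0}{-7 - 7}\right) t = \left(20 + \frac{\left(8 - 7\right) + 0}{-7 - 7}\right) \left(-7\right) = \left(20 + \frac{\left(8 - 7\right) + 0}{-14}\right) \left(-7\right) = \left(20 + \left(1 + 0\right) \left(- \frac{1}{14}\right)\right) \left(-7\right) = \left(20 + 1 \left(- \frac{1}{14}\right)\right) \left(-7\right) = \left(20 - \frac{1}{14}\right) \left(-7\right) = \frac{279}{14} \left(-7\right) = - \frac{279}{2}$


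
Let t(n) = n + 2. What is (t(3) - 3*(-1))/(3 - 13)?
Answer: -4/5 ≈ -0.80000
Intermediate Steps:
t(n) = 2 + n
(t(3) - 3*(-1))/(3 - 13) = ((2 + 3) - 3*(-1))/(3 - 13) = (5 + 3)/(-10) = 8*(-1/10) = -4/5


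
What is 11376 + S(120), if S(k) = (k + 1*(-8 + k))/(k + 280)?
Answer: 568829/50 ≈ 11377.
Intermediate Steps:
S(k) = (-8 + 2*k)/(280 + k) (S(k) = (k + (-8 + k))/(280 + k) = (-8 + 2*k)/(280 + k))
11376 + S(120) = 11376 + 2*(-4 + 120)/(280 + 120) = 11376 + 2*116/400 = 11376 + 2*(1/400)*116 = 11376 + 29/50 = 568829/50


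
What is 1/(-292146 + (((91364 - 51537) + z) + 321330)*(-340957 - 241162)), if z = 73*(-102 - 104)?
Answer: -1/201482738307 ≈ -4.9632e-12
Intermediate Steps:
z = -15038 (z = 73*(-206) = -15038)
1/(-292146 + (((91364 - 51537) + z) + 321330)*(-340957 - 241162)) = 1/(-292146 + (((91364 - 51537) - 15038) + 321330)*(-340957 - 241162)) = 1/(-292146 + ((39827 - 15038) + 321330)*(-582119)) = 1/(-292146 + (24789 + 321330)*(-582119)) = 1/(-292146 + 346119*(-582119)) = 1/(-292146 - 201482446161) = 1/(-201482738307) = -1/201482738307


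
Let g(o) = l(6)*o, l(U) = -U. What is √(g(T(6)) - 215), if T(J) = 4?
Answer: I*√239 ≈ 15.46*I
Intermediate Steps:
g(o) = -6*o (g(o) = (-1*6)*o = -6*o)
√(g(T(6)) - 215) = √(-6*4 - 215) = √(-24 - 215) = √(-239) = I*√239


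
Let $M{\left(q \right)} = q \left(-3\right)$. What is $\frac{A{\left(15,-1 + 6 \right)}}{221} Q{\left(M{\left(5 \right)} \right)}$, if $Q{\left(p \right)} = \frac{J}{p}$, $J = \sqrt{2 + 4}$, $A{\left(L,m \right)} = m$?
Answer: $- \frac{\sqrt{6}}{663} \approx -0.0036946$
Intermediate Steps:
$M{\left(q \right)} = - 3 q$
$J = \sqrt{6} \approx 2.4495$
$Q{\left(p \right)} = \frac{\sqrt{6}}{p}$
$\frac{A{\left(15,-1 + 6 \right)}}{221} Q{\left(M{\left(5 \right)} \right)} = \frac{-1 + 6}{221} \frac{\sqrt{6}}{\left(-3\right) 5} = 5 \cdot \frac{1}{221} \frac{\sqrt{6}}{-15} = \frac{5 \sqrt{6} \left(- \frac{1}{15}\right)}{221} = \frac{5 \left(- \frac{\sqrt{6}}{15}\right)}{221} = - \frac{\sqrt{6}}{663}$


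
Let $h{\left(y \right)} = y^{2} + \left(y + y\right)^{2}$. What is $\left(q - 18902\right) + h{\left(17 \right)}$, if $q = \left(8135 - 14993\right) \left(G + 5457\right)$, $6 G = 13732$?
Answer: $-53137239$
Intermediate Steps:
$G = \frac{6866}{3}$ ($G = \frac{1}{6} \cdot 13732 = \frac{6866}{3} \approx 2288.7$)
$q = -53119782$ ($q = \left(8135 - 14993\right) \left(\frac{6866}{3} + 5457\right) = \left(-6858\right) \frac{23237}{3} = -53119782$)
$h{\left(y \right)} = 5 y^{2}$ ($h{\left(y \right)} = y^{2} + \left(2 y\right)^{2} = y^{2} + 4 y^{2} = 5 y^{2}$)
$\left(q - 18902\right) + h{\left(17 \right)} = \left(-53119782 - 18902\right) + 5 \cdot 17^{2} = -53138684 + 5 \cdot 289 = -53138684 + 1445 = -53137239$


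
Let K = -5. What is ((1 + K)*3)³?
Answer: -1728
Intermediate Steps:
((1 + K)*3)³ = ((1 - 5)*3)³ = (-4*3)³ = (-12)³ = -1728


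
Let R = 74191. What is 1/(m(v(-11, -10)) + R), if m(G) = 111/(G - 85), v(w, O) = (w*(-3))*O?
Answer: 415/30789154 ≈ 1.3479e-5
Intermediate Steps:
v(w, O) = -3*O*w (v(w, O) = (-3*w)*O = -3*O*w)
m(G) = 111/(-85 + G)
1/(m(v(-11, -10)) + R) = 1/(111/(-85 - 3*(-10)*(-11)) + 74191) = 1/(111/(-85 - 330) + 74191) = 1/(111/(-415) + 74191) = 1/(111*(-1/415) + 74191) = 1/(-111/415 + 74191) = 1/(30789154/415) = 415/30789154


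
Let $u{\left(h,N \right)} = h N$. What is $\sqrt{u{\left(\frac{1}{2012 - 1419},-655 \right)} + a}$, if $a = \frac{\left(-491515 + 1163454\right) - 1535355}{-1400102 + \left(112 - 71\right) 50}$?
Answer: $\frac{i \sqrt{20918789469057937}}{207261209} \approx 0.69783 i$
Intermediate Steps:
$u{\left(h,N \right)} = N h$
$a = \frac{215854}{349513}$ ($a = \frac{671939 - 1535355}{-1400102 + 41 \cdot 50} = - \frac{863416}{-1400102 + 2050} = - \frac{863416}{-1398052} = \left(-863416\right) \left(- \frac{1}{1398052}\right) = \frac{215854}{349513} \approx 0.61759$)
$\sqrt{u{\left(\frac{1}{2012 - 1419},-655 \right)} + a} = \sqrt{- \frac{655}{2012 - 1419} + \frac{215854}{349513}} = \sqrt{- \frac{655}{593} + \frac{215854}{349513}} = \sqrt{- \frac{100929593}{207261209}} = \frac{i \sqrt{20918789469057937}}{207261209}$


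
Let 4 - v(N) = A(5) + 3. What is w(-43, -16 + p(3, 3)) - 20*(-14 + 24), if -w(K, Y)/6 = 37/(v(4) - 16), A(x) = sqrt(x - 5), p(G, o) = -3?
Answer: -926/5 ≈ -185.20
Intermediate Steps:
A(x) = sqrt(-5 + x)
v(N) = 1 (v(N) = 4 - (sqrt(-5 + 5) + 3) = 4 - (sqrt(0) + 3) = 4 - (0 + 3) = 4 - 1*3 = 4 - 3 = 1)
w(K, Y) = 74/5 (w(K, Y) = -222/(1 - 16) = -222/(-15) = -222*(-1)/15 = -6*(-37/15) = 74/5)
w(-43, -16 + p(3, 3)) - 20*(-14 + 24) = 74/5 - 20*(-14 + 24) = 74/5 - 20*10 = 74/5 - 200 = -926/5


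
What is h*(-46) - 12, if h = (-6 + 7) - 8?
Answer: 310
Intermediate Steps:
h = -7 (h = 1 - 8 = -7)
h*(-46) - 12 = -7*(-46) - 12 = 322 - 12 = 310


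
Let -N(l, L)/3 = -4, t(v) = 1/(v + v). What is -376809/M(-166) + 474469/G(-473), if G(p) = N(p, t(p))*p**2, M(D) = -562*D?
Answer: -60460815449/15654094401 ≈ -3.8623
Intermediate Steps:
t(v) = 1/(2*v)
N(l, L) = 12 (N(l, L) = -3*(-4) = 12)
G(p) = 12*p**2
-376809/M(-166) + 474469/G(-473) = -376809/((-562*(-166))) + 474469/((12*(-473)**2)) = -376809/93292 + 474469/((12*223729)) = -376809*1/93292 + 474469/2684748 = -376809/93292 + 474469*(1/2684748) = -376809/93292 + 474469/2684748 = -60460815449/15654094401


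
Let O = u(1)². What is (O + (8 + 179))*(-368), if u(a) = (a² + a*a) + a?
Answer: -72128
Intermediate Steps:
u(a) = a + 2*a² (u(a) = (a² + a²) + a = 2*a² + a = a + 2*a²)
O = 9 (O = (1*(1 + 2*1))² = (1*(1 + 2))² = (1*3)² = 3² = 9)
(O + (8 + 179))*(-368) = (9 + (8 + 179))*(-368) = (9 + 187)*(-368) = 196*(-368) = -72128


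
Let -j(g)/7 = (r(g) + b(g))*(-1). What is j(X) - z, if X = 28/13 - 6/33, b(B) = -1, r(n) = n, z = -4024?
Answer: 576405/143 ≈ 4030.8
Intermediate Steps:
X = 282/143 (X = 28*(1/13) - 6*1/33 = 28/13 - 2/11 = 282/143 ≈ 1.9720)
j(g) = -7 + 7*g (j(g) = -7*(g - 1)*(-1) = -7*(-1 + g)*(-1) = -7*(1 - g) = -7 + 7*g)
j(X) - z = (-7 + 7*(282/143)) - 1*(-4024) = (-7 + 1974/143) + 4024 = 973/143 + 4024 = 576405/143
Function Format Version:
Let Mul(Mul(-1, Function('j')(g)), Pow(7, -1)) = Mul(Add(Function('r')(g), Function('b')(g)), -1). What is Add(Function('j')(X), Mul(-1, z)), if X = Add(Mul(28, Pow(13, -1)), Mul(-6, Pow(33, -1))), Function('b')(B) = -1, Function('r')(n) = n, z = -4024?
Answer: Rational(576405, 143) ≈ 4030.8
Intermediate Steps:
X = Rational(282, 143) (X = Add(Mul(28, Rational(1, 13)), Mul(-6, Rational(1, 33))) = Add(Rational(28, 13), Rational(-2, 11)) = Rational(282, 143) ≈ 1.9720)
Function('j')(g) = Add(-7, Mul(7, g)) (Function('j')(g) = Mul(-7, Mul(Add(g, -1), -1)) = Mul(-7, Mul(Add(-1, g), -1)) = Mul(-7, Add(1, Mul(-1, g))) = Add(-7, Mul(7, g)))
Add(Function('j')(X), Mul(-1, z)) = Add(Add(-7, Mul(7, Rational(282, 143))), Mul(-1, -4024)) = Add(Add(-7, Rational(1974, 143)), 4024) = Add(Rational(973, 143), 4024) = Rational(576405, 143)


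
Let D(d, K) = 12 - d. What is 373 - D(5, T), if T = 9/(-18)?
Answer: 366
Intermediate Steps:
T = -1/2 (T = 9*(-1/18) = -1/2 ≈ -0.50000)
373 - D(5, T) = 373 - (12 - 1*5) = 373 - (12 - 5) = 373 - 1*7 = 373 - 7 = 366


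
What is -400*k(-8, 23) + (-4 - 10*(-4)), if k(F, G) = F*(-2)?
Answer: -6364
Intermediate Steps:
k(F, G) = -2*F
-400*k(-8, 23) + (-4 - 10*(-4)) = -(-800)*(-8) + (-4 - 10*(-4)) = -400*16 + (-4 + 40) = -6400 + 36 = -6364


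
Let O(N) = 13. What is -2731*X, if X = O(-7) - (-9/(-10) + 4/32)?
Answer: -1308149/40 ≈ -32704.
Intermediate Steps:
X = 479/40 (X = 13 - (-9/(-10) + 4/32) = 13 - (-9*(-⅒) + 4*(1/32)) = 13 - (9/10 + ⅛) = 13 - 1*41/40 = 13 - 41/40 = 479/40 ≈ 11.975)
-2731*X = -2731*479/40 = -1308149/40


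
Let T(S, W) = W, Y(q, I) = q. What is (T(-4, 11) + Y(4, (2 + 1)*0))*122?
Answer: 1830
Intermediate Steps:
(T(-4, 11) + Y(4, (2 + 1)*0))*122 = (11 + 4)*122 = 15*122 = 1830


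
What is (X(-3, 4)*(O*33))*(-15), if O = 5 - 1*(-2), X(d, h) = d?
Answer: 10395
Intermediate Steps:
O = 7 (O = 5 + 2 = 7)
(X(-3, 4)*(O*33))*(-15) = -21*33*(-15) = -3*231*(-15) = -693*(-15) = 10395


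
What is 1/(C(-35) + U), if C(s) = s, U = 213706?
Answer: 1/213671 ≈ 4.6801e-6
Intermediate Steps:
1/(C(-35) + U) = 1/(-35 + 213706) = 1/213671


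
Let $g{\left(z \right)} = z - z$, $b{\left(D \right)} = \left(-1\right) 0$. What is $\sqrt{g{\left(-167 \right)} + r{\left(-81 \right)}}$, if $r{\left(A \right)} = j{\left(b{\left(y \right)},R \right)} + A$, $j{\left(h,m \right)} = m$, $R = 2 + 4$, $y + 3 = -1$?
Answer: $5 i \sqrt{3} \approx 8.6602 i$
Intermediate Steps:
$y = -4$ ($y = -3 - 1 = -4$)
$R = 6$
$b{\left(D \right)} = 0$
$g{\left(z \right)} = 0$
$r{\left(A \right)} = 6 + A$
$\sqrt{g{\left(-167 \right)} + r{\left(-81 \right)}} = \sqrt{0 + \left(6 - 81\right)} = \sqrt{0 - 75} = \sqrt{-75} = 5 i \sqrt{3}$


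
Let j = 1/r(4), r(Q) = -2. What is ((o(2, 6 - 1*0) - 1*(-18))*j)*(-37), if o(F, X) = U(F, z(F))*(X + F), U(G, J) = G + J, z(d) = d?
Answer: 925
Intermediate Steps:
o(F, X) = 2*F*(F + X) (o(F, X) = (F + F)*(X + F) = (2*F)*(F + X) = 2*F*(F + X))
j = -1/2 (j = 1/(-2) = -1/2 ≈ -0.50000)
((o(2, 6 - 1*0) - 1*(-18))*j)*(-37) = ((2*2*(2 + (6 - 1*0)) - 1*(-18))*(-1/2))*(-37) = ((2*2*(2 + (6 + 0)) + 18)*(-1/2))*(-37) = ((2*2*(2 + 6) + 18)*(-1/2))*(-37) = ((2*2*8 + 18)*(-1/2))*(-37) = ((32 + 18)*(-1/2))*(-37) = (50*(-1/2))*(-37) = -25*(-37) = 925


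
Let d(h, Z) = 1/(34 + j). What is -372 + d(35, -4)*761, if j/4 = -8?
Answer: 17/2 ≈ 8.5000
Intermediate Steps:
j = -32 (j = 4*(-8) = -32)
d(h, Z) = ½ (d(h, Z) = 1/(34 - 32) = 1/2 = ½)
-372 + d(35, -4)*761 = -372 + (½)*761 = -372 + 761/2 = 17/2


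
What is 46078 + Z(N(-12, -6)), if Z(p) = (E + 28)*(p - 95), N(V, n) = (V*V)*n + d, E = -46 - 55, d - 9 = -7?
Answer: 115939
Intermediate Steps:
d = 2 (d = 9 - 7 = 2)
E = -101
N(V, n) = 2 + n*V**2 (N(V, n) = (V*V)*n + 2 = V**2*n + 2 = n*V**2 + 2 = 2 + n*V**2)
Z(p) = 6935 - 73*p (Z(p) = (-101 + 28)*(p - 95) = -73*(-95 + p) = 6935 - 73*p)
46078 + Z(N(-12, -6)) = 46078 + (6935 - 73*(2 - 6*(-12)**2)) = 46078 + (6935 - 73*(2 - 6*144)) = 46078 + (6935 - 73*(2 - 864)) = 46078 + (6935 - 73*(-862)) = 46078 + (6935 + 62926) = 46078 + 69861 = 115939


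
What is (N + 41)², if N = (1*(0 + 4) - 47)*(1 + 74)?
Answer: 10137856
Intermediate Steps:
N = -3225 (N = (1*4 - 47)*75 = (4 - 47)*75 = -43*75 = -3225)
(N + 41)² = (-3225 + 41)² = (-3184)² = 10137856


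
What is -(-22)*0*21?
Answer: 0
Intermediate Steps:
-(-22)*0*21 = -22*0*21 = 0*21 = 0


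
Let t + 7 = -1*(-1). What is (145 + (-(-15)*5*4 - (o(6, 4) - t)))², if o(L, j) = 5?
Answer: 188356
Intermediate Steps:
t = -6 (t = -7 - 1*(-1) = -7 + 1 = -6)
(145 + (-(-15)*5*4 - (o(6, 4) - t)))² = (145 + (-(-15)*5*4 - (5 - 1*(-6))))² = (145 + (-3*(-25)*4 - (5 + 6)))² = (145 + (75*4 - 1*11))² = (145 + (300 - 11))² = (145 + 289)² = 434² = 188356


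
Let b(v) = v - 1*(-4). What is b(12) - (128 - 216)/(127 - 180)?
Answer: 760/53 ≈ 14.340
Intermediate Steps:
b(v) = 4 + v (b(v) = v + 4 = 4 + v)
b(12) - (128 - 216)/(127 - 180) = (4 + 12) - (128 - 216)/(127 - 180) = 16 - (-88)/(-53) = 16 - (-88)*(-1)/53 = 16 - 1*88/53 = 16 - 88/53 = 760/53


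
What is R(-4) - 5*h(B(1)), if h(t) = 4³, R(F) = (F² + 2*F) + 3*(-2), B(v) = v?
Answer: -318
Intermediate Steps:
R(F) = -6 + F² + 2*F (R(F) = (F² + 2*F) - 6 = -6 + F² + 2*F)
h(t) = 64
R(-4) - 5*h(B(1)) = (-6 + (-4)² + 2*(-4)) - 5*64 = (-6 + 16 - 8) - 320 = 2 - 320 = -318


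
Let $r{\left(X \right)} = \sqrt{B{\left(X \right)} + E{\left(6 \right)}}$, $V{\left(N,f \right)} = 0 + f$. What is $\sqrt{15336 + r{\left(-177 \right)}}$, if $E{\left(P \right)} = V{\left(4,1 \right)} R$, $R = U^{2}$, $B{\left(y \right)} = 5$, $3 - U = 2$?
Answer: $\sqrt{15336 + \sqrt{6}} \approx 123.85$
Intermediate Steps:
$U = 1$ ($U = 3 - 2 = 1$)
$V{\left(N,f \right)} = f$
$R = 1$ ($R = 1^{2} = 1$)
$E{\left(P \right)} = 1$ ($E{\left(P \right)} = 1 \cdot 1 = 1$)
$r{\left(X \right)} = \sqrt{6}$ ($r{\left(X \right)} = \sqrt{5 + 1} = \sqrt{6}$)
$\sqrt{15336 + r{\left(-177 \right)}} = \sqrt{15336 + \sqrt{6}}$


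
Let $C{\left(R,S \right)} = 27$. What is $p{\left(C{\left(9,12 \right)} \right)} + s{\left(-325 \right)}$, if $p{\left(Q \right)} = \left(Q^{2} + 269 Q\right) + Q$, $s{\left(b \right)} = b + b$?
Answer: $7369$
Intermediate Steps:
$s{\left(b \right)} = 2 b$
$p{\left(Q \right)} = Q^{2} + 270 Q$
$p{\left(C{\left(9,12 \right)} \right)} + s{\left(-325 \right)} = 27 \left(270 + 27\right) + 2 \left(-325\right) = 27 \cdot 297 - 650 = 8019 - 650 = 7369$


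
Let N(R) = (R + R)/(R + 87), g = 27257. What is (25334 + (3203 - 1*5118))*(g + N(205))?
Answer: 93201226613/146 ≈ 6.3836e+8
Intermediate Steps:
N(R) = 2*R/(87 + R) (N(R) = (2*R)/(87 + R) = 2*R/(87 + R))
(25334 + (3203 - 1*5118))*(g + N(205)) = (25334 + (3203 - 1*5118))*(27257 + 2*205/(87 + 205)) = (25334 + (3203 - 5118))*(27257 + 2*205/292) = (25334 - 1915)*(27257 + 2*205*(1/292)) = 23419*(27257 + 205/146) = 23419*(3979727/146) = 93201226613/146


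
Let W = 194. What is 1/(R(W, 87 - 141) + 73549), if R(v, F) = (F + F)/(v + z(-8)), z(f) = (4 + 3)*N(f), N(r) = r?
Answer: 23/1691609 ≈ 1.3597e-5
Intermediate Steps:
z(f) = 7*f (z(f) = (4 + 3)*f = 7*f)
R(v, F) = 2*F/(-56 + v) (R(v, F) = (F + F)/(v + 7*(-8)) = (2*F)/(v - 56) = (2*F)/(-56 + v) = 2*F/(-56 + v))
1/(R(W, 87 - 141) + 73549) = 1/(2*(87 - 141)/(-56 + 194) + 73549) = 1/(2*(-54)/138 + 73549) = 1/(2*(-54)*(1/138) + 73549) = 1/(-18/23 + 73549) = 1/(1691609/23) = 23/1691609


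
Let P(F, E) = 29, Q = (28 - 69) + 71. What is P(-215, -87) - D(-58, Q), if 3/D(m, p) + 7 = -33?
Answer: 1163/40 ≈ 29.075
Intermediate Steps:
Q = 30 (Q = -41 + 71 = 30)
D(m, p) = -3/40 (D(m, p) = 3/(-7 - 33) = 3/(-40) = 3*(-1/40) = -3/40)
P(-215, -87) - D(-58, Q) = 29 - 1*(-3/40) = 29 + 3/40 = 1163/40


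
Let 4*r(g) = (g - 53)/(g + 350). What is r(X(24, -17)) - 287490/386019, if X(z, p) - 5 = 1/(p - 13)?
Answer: -4267392473/5480955108 ≈ -0.77859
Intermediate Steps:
X(z, p) = 5 + 1/(-13 + p) (X(z, p) = 5 + 1/(p - 13) = 5 + 1/(-13 + p))
r(g) = (-53 + g)/(4*(350 + g)) (r(g) = ((g - 53)/(g + 350))/4 = ((-53 + g)/(350 + g))/4 = (-53 + g)/(4*(350 + g)))
r(X(24, -17)) - 287490/386019 = (-53 + (-64 + 5*(-17))/(-13 - 17))/(4*(350 + (-64 + 5*(-17))/(-13 - 17))) - 287490/386019 = (-53 + (-64 - 85)/(-30))/(4*(350 + (-64 - 85)/(-30))) - 287490/386019 = (-53 - 1/30*(-149))/(4*(350 - 1/30*(-149))) - 1*95830/128673 = (-53 + 149/30)/(4*(350 + 149/30)) - 95830/128673 = (¼)*(-1441/30)/(10649/30) - 95830/128673 = (¼)*(30/10649)*(-1441/30) - 95830/128673 = -1441/42596 - 95830/128673 = -4267392473/5480955108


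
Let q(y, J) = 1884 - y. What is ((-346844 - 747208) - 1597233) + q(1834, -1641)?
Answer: -2691235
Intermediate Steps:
((-346844 - 747208) - 1597233) + q(1834, -1641) = ((-346844 - 747208) - 1597233) + (1884 - 1*1834) = (-1094052 - 1597233) + (1884 - 1834) = -2691285 + 50 = -2691235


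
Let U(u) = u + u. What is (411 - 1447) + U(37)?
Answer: -962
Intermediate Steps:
U(u) = 2*u
(411 - 1447) + U(37) = (411 - 1447) + 2*37 = -1036 + 74 = -962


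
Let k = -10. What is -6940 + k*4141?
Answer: -48350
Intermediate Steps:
-6940 + k*4141 = -6940 - 10*4141 = -6940 - 41410 = -48350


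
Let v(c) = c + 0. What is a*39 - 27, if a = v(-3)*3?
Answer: -378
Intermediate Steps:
v(c) = c
a = -9 (a = -3*3 = -9)
a*39 - 27 = -9*39 - 27 = -351 - 27 = -378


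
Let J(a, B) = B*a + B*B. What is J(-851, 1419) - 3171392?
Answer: -2365400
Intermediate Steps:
J(a, B) = B² + B*a (J(a, B) = B*a + B² = B² + B*a)
J(-851, 1419) - 3171392 = 1419*(1419 - 851) - 3171392 = 1419*568 - 3171392 = 805992 - 3171392 = -2365400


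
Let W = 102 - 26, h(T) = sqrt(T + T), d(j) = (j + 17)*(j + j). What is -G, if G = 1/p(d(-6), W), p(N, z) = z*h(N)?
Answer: I*sqrt(66)/10032 ≈ 0.00080981*I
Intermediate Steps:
d(j) = 2*j*(17 + j) (d(j) = (17 + j)*(2*j) = 2*j*(17 + j))
h(T) = sqrt(2)*sqrt(T) (h(T) = sqrt(2*T) = sqrt(2)*sqrt(T))
W = 76
p(N, z) = z*sqrt(2)*sqrt(N) (p(N, z) = z*(sqrt(2)*sqrt(N)) = z*sqrt(2)*sqrt(N))
G = -I*sqrt(66)/10032 (G = 1/(76*sqrt(2)*sqrt(2*(-6)*(17 - 6))) = 1/(76*sqrt(2)*sqrt(2*(-6)*11)) = 1/(76*sqrt(2)*sqrt(-132)) = 1/(76*sqrt(2)*(2*I*sqrt(33))) = 1/(152*I*sqrt(66)) = -I*sqrt(66)/10032 ≈ -0.00080981*I)
-G = -(-1)*I*sqrt(66)/10032 = I*sqrt(66)/10032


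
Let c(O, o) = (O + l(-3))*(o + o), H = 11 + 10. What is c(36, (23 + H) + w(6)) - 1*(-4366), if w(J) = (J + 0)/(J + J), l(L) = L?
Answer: 7303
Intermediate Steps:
H = 21
w(J) = 1/2 (w(J) = J/((2*J)) = J*(1/(2*J)) = 1/2)
c(O, o) = 2*o*(-3 + O) (c(O, o) = (O - 3)*(o + o) = (-3 + O)*(2*o) = 2*o*(-3 + O))
c(36, (23 + H) + w(6)) - 1*(-4366) = 2*((23 + 21) + 1/2)*(-3 + 36) - 1*(-4366) = 2*(44 + 1/2)*33 + 4366 = 2*(89/2)*33 + 4366 = 2937 + 4366 = 7303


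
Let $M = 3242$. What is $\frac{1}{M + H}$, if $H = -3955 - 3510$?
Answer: $- \frac{1}{4223} \approx -0.0002368$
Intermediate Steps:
$H = -7465$
$\frac{1}{M + H} = \frac{1}{3242 - 7465} = \frac{1}{-4223} = - \frac{1}{4223}$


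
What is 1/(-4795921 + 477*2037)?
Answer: -1/3824272 ≈ -2.6149e-7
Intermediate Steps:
1/(-4795921 + 477*2037) = 1/(-4795921 + 971649) = 1/(-3824272) = -1/3824272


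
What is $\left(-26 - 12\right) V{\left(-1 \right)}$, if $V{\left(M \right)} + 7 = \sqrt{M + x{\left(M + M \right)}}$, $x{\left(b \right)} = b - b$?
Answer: $266 - 38 i \approx 266.0 - 38.0 i$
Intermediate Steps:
$x{\left(b \right)} = 0$
$V{\left(M \right)} = -7 + \sqrt{M}$ ($V{\left(M \right)} = -7 + \sqrt{M + 0} = -7 + \sqrt{M}$)
$\left(-26 - 12\right) V{\left(-1 \right)} = \left(-26 - 12\right) \left(-7 + \sqrt{-1}\right) = - 38 \left(-7 + i\right) = 266 - 38 i$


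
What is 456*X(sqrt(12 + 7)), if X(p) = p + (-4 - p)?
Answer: -1824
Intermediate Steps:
X(p) = -4
456*X(sqrt(12 + 7)) = 456*(-4) = -1824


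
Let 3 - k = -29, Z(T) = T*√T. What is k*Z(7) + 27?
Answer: 27 + 224*√7 ≈ 619.65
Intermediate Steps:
Z(T) = T^(3/2)
k = 32 (k = 3 - 1*(-29) = 3 + 29 = 32)
k*Z(7) + 27 = 32*7^(3/2) + 27 = 32*(7*√7) + 27 = 224*√7 + 27 = 27 + 224*√7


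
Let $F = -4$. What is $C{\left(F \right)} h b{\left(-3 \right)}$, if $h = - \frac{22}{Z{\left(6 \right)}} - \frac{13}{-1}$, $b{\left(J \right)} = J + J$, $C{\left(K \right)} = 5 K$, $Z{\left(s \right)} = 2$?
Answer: $240$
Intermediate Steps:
$b{\left(J \right)} = 2 J$
$h = 2$ ($h = - \frac{22}{2} - \frac{13}{-1} = \left(-22\right) \frac{1}{2} - -13 = -11 + 13 = 2$)
$C{\left(F \right)} h b{\left(-3 \right)} = 5 \left(-4\right) 2 \cdot 2 \left(-3\right) = \left(-20\right) 2 \left(-6\right) = \left(-40\right) \left(-6\right) = 240$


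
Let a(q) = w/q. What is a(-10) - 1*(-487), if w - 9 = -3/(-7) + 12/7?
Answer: 17006/35 ≈ 485.89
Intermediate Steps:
w = 78/7 (w = 9 + (-3/(-7) + 12/7) = 9 + (-3*(-⅐) + 12*(⅐)) = 9 + (3/7 + 12/7) = 9 + 15/7 = 78/7 ≈ 11.143)
a(q) = 78/(7*q)
a(-10) - 1*(-487) = (78/7)/(-10) - 1*(-487) = (78/7)*(-⅒) + 487 = -39/35 + 487 = 17006/35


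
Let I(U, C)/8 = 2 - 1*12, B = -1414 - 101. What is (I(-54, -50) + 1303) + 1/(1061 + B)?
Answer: 555241/454 ≈ 1223.0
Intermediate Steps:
B = -1515
I(U, C) = -80 (I(U, C) = 8*(2 - 1*12) = 8*(2 - 12) = 8*(-10) = -80)
(I(-54, -50) + 1303) + 1/(1061 + B) = (-80 + 1303) + 1/(1061 - 1515) = 1223 + 1/(-454) = 1223 - 1/454 = 555241/454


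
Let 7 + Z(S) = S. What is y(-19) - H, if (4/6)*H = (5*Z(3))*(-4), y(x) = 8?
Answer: -112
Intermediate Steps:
Z(S) = -7 + S
H = 120 (H = 3*((5*(-7 + 3))*(-4))/2 = 3*((5*(-4))*(-4))/2 = 3*(-20*(-4))/2 = (3/2)*80 = 120)
y(-19) - H = 8 - 1*120 = 8 - 120 = -112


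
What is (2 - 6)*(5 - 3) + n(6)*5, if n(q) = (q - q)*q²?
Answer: -8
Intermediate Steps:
n(q) = 0 (n(q) = 0*q² = 0)
(2 - 6)*(5 - 3) + n(6)*5 = (2 - 6)*(5 - 3) + 0*5 = -4*2 + 0 = -8 + 0 = -8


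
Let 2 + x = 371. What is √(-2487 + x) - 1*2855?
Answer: -2855 + I*√2118 ≈ -2855.0 + 46.022*I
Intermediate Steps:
x = 369 (x = -2 + 371 = 369)
√(-2487 + x) - 1*2855 = √(-2487 + 369) - 1*2855 = √(-2118) - 2855 = I*√2118 - 2855 = -2855 + I*√2118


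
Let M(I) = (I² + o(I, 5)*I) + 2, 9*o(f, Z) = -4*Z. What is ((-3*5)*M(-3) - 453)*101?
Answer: -72518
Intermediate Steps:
o(f, Z) = -4*Z/9 (o(f, Z) = (-4*Z)/9 = -4*Z/9)
M(I) = 2 + I² - 20*I/9 (M(I) = (I² + (-4/9*5)*I) + 2 = (I² - 20*I/9) + 2 = 2 + I² - 20*I/9)
((-3*5)*M(-3) - 453)*101 = ((-3*5)*(2 + (-3)² - 20/9*(-3)) - 453)*101 = (-15*(2 + 9 + 20/3) - 453)*101 = (-15*53/3 - 453)*101 = (-265 - 453)*101 = -718*101 = -72518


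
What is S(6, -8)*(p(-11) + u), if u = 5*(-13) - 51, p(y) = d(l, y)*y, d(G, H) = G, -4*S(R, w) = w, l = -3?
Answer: -166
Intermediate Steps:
S(R, w) = -w/4
p(y) = -3*y
u = -116 (u = -65 - 51 = -116)
S(6, -8)*(p(-11) + u) = (-1/4*(-8))*(-3*(-11) - 116) = 2*(33 - 116) = 2*(-83) = -166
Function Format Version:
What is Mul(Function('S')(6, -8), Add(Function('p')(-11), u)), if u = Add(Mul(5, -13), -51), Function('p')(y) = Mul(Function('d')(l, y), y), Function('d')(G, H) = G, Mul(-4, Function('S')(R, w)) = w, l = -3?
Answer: -166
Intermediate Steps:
Function('S')(R, w) = Mul(Rational(-1, 4), w)
Function('p')(y) = Mul(-3, y)
u = -116 (u = Add(-65, -51) = -116)
Mul(Function('S')(6, -8), Add(Function('p')(-11), u)) = Mul(Mul(Rational(-1, 4), -8), Add(Mul(-3, -11), -116)) = Mul(2, Add(33, -116)) = Mul(2, -83) = -166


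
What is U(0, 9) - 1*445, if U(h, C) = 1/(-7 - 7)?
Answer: -6231/14 ≈ -445.07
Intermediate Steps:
U(h, C) = -1/14 (U(h, C) = 1/(-14) = -1/14)
U(0, 9) - 1*445 = -1/14 - 1*445 = -1/14 - 445 = -6231/14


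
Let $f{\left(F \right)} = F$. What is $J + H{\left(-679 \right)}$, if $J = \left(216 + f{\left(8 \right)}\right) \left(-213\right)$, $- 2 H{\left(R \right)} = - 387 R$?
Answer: $- \frac{358197}{2} \approx -1.791 \cdot 10^{5}$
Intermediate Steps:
$H{\left(R \right)} = \frac{387 R}{2}$ ($H{\left(R \right)} = - \frac{\left(-387\right) R}{2} = \frac{387 R}{2}$)
$J = -47712$ ($J = \left(216 + 8\right) \left(-213\right) = 224 \left(-213\right) = -47712$)
$J + H{\left(-679 \right)} = -47712 + \frac{387}{2} \left(-679\right) = -47712 - \frac{262773}{2} = - \frac{358197}{2}$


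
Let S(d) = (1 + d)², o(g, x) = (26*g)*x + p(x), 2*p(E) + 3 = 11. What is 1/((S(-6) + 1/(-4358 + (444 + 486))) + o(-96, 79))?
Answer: -3428/675847341 ≈ -5.0722e-6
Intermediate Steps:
p(E) = 4 (p(E) = -3/2 + (½)*11 = -3/2 + 11/2 = 4)
o(g, x) = 4 + 26*g*x (o(g, x) = (26*g)*x + 4 = 26*g*x + 4 = 4 + 26*g*x)
1/((S(-6) + 1/(-4358 + (444 + 486))) + o(-96, 79)) = 1/(((1 - 6)² + 1/(-4358 + (444 + 486))) + (4 + 26*(-96)*79)) = 1/(((-5)² + 1/(-4358 + 930)) + (4 - 197184)) = 1/((25 + 1/(-3428)) - 197180) = 1/((25 - 1/3428) - 197180) = 1/(85699/3428 - 197180) = 1/(-675847341/3428) = -3428/675847341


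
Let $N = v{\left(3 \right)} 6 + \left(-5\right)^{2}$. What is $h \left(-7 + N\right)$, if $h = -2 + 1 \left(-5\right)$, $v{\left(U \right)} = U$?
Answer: $-252$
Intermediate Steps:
$N = 43$ ($N = 3 \cdot 6 + \left(-5\right)^{2} = 18 + 25 = 43$)
$h = -7$ ($h = -2 - 5 = -7$)
$h \left(-7 + N\right) = - 7 \left(-7 + 43\right) = \left(-7\right) 36 = -252$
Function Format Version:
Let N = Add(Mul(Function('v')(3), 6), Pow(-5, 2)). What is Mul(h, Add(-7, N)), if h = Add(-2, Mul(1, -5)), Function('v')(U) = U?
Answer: -252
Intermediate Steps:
N = 43 (N = Add(Mul(3, 6), Pow(-5, 2)) = Add(18, 25) = 43)
h = -7 (h = Add(-2, -5) = -7)
Mul(h, Add(-7, N)) = Mul(-7, Add(-7, 43)) = Mul(-7, 36) = -252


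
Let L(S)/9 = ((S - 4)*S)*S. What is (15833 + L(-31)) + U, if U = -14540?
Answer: -301422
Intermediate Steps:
L(S) = 9*S²*(-4 + S) (L(S) = 9*(((S - 4)*S)*S) = 9*(((-4 + S)*S)*S) = 9*((S*(-4 + S))*S) = 9*(S²*(-4 + S)) = 9*S²*(-4 + S))
(15833 + L(-31)) + U = (15833 + 9*(-31)²*(-4 - 31)) - 14540 = (15833 + 9*961*(-35)) - 14540 = (15833 - 302715) - 14540 = -286882 - 14540 = -301422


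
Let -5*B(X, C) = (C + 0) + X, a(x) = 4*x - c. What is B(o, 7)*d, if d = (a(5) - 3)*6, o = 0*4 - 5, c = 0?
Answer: -204/5 ≈ -40.800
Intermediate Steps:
a(x) = 4*x (a(x) = 4*x - 1*0 = 4*x + 0 = 4*x)
o = -5 (o = 0 - 5 = -5)
B(X, C) = -C/5 - X/5 (B(X, C) = -((C + 0) + X)/5 = -(C + X)/5 = -C/5 - X/5)
d = 102 (d = (4*5 - 3)*6 = (20 - 3)*6 = 17*6 = 102)
B(o, 7)*d = (-⅕*7 - ⅕*(-5))*102 = (-7/5 + 1)*102 = -⅖*102 = -204/5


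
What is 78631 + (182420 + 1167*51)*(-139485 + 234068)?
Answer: 22883205902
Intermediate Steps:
78631 + (182420 + 1167*51)*(-139485 + 234068) = 78631 + (182420 + 59517)*94583 = 78631 + 241937*94583 = 78631 + 22883127271 = 22883205902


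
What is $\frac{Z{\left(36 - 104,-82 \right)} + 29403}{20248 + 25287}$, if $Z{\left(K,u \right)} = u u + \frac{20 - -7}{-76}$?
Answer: $\frac{549125}{692132} \approx 0.79338$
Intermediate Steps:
$Z{\left(K,u \right)} = - \frac{27}{76} + u^{2}$ ($Z{\left(K,u \right)} = u^{2} + \left(20 + 7\right) \left(- \frac{1}{76}\right) = u^{2} + 27 \left(- \frac{1}{76}\right) = u^{2} - \frac{27}{76} = - \frac{27}{76} + u^{2}$)
$\frac{Z{\left(36 - 104,-82 \right)} + 29403}{20248 + 25287} = \frac{\left(- \frac{27}{76} + \left(-82\right)^{2}\right) + 29403}{20248 + 25287} = \frac{\left(- \frac{27}{76} + 6724\right) + 29403}{45535} = \left(\frac{510997}{76} + 29403\right) \frac{1}{45535} = \frac{2745625}{76} \cdot \frac{1}{45535} = \frac{549125}{692132}$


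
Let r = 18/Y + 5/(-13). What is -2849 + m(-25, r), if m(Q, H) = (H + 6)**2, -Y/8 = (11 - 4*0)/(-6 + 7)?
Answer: -922568191/327184 ≈ -2819.7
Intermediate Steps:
Y = -88 (Y = -8*(11 - 4*0)/(-6 + 7) = -8*(11 + 0)/1 = -88 ≈ -88.000)
r = -337/572 (r = 18/(-88) + 5/(-13) = 18*(-1/88) + 5*(-1/13) = -9/44 - 5/13 = -337/572 ≈ -0.58916)
m(Q, H) = (6 + H)**2
-2849 + m(-25, r) = -2849 + (6 - 337/572)**2 = -2849 + (3095/572)**2 = -2849 + 9579025/327184 = -922568191/327184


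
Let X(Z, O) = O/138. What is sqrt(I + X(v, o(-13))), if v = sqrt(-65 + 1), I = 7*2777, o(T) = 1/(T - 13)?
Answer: sqrt(62563176507)/1794 ≈ 139.42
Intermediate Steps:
o(T) = 1/(-13 + T)
I = 19439
v = 8*I (v = sqrt(-64) = 8*I ≈ 8.0*I)
X(Z, O) = O/138 (X(Z, O) = O*(1/138) = O/138)
sqrt(I + X(v, o(-13))) = sqrt(19439 + 1/(138*(-13 - 13))) = sqrt(19439 + (1/138)/(-26)) = sqrt(19439 + (1/138)*(-1/26)) = sqrt(19439 - 1/3588) = sqrt(69747131/3588) = sqrt(62563176507)/1794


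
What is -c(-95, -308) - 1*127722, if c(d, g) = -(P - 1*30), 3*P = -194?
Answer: -383450/3 ≈ -1.2782e+5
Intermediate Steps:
P = -194/3 (P = (⅓)*(-194) = -194/3 ≈ -64.667)
c(d, g) = 284/3 (c(d, g) = -(-194/3 - 1*30) = -(-194/3 - 30) = -1*(-284/3) = 284/3)
-c(-95, -308) - 1*127722 = -1*284/3 - 1*127722 = -284/3 - 127722 = -383450/3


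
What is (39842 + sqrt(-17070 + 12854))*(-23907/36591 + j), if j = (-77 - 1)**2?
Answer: 2956219784518/12197 + 148397158*I*sqrt(1054)/12197 ≈ 2.4237e+8 + 3.95e+5*I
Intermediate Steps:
j = 6084 (j = (-78)**2 = 6084)
(39842 + sqrt(-17070 + 12854))*(-23907/36591 + j) = (39842 + sqrt(-17070 + 12854))*(-23907/36591 + 6084) = (39842 + sqrt(-4216))*(-23907*1/36591 + 6084) = (39842 + 2*I*sqrt(1054))*(-7969/12197 + 6084) = (39842 + 2*I*sqrt(1054))*(74198579/12197) = 2956219784518/12197 + 148397158*I*sqrt(1054)/12197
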